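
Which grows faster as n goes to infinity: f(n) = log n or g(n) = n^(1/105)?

g(n) = n^(1/105) grows faster: any positive power of n dominates log n.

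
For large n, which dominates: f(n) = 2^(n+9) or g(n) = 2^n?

f(n) = 2^(n+9) and g(n) = 2^n are Theta of each other: 2^(n+9) = 2^9 * 2^n = Theta(2^n).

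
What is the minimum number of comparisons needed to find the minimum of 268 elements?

Finding the minimum requires 267 comparisons, identical reasoning to finding the maximum. Each comparison eliminates one candidate.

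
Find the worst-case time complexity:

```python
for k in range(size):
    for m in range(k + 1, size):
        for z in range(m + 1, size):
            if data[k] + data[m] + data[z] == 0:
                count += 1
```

Time complexity: O(n^3).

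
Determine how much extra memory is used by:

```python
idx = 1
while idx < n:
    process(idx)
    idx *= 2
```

Space complexity: O(1).
Only a constant amount of auxiliary storage is used; nothing grows with n.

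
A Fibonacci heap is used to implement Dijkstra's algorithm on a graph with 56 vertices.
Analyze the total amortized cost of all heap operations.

Dijkstra performs 56 insert, 56 extract-min, and at most E decrease-key operations. With Fibonacci heap: insert O(1) amortized, extract-min O(log n) amortized, decrease-key O(1) amortized. Total with n = 56: O(n * 1 + n * log n + E * 1) = O(n log n + E).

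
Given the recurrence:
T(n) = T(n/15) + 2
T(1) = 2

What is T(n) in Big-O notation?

Each step divides n by 15 and adds 2. After log_15(n) steps, T(n) = O(log n).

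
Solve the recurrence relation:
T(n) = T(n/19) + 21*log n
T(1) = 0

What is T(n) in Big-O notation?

Each of the log_19(n) levels adds O(log n). T(n) = O(log^2 n).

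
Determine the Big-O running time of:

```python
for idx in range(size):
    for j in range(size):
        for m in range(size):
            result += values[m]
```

Time complexity: O(n^3).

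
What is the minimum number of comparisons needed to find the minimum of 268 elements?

Finding the minimum requires 267 comparisons, identical reasoning to finding the maximum. Each comparison eliminates one candidate.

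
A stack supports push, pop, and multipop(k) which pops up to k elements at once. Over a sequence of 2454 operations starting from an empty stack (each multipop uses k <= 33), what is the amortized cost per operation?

Each element is pushed exactly once and popped at most once (whether by pop or as part of a multipop). So the total number of individual pops over the whole sequence is at most the number of pushes, which is at most 2454. Total work <= 2 * 2454, hence O(1) amortized per operation.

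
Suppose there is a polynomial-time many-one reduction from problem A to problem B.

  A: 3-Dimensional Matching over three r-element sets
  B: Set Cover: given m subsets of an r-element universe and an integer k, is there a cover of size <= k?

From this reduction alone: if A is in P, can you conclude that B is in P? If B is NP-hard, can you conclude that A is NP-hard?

A poly-time reduction A <=_p B transfers tractability DOWN (B easy => A easy) and hardness UP (A hard => B hard), not the reverse.
From A in P, the reduction alone does NOT give B in P: any problem in P trivially reduces to SAT, yet SAT is not known to be in P.
From B NP-hard, the reduction alone does NOT give A NP-hard: again, easy problems reduce to hard ones.
(Here in fact A is NP-complete and B is NP-complete.)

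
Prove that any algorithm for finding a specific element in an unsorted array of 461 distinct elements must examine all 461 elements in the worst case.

Adversary argument: if the algorithm examines fewer than 461 elements, the adversary places the target in an unexamined position. The algorithm cannot distinguish 'not present' from 'in unexamined position'.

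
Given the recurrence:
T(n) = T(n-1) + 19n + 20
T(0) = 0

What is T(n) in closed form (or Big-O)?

Dominant term in sum is 19*sum(i, i=1..n) = 19*n*(n+1)/2 = O(n^2).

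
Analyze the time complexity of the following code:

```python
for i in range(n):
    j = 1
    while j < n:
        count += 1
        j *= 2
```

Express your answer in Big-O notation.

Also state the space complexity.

Time complexity: O(n log n).
Space complexity: O(1).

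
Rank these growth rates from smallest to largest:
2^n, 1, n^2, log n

Ordered by growth rate: 1 < log n < n^2 < 2^n.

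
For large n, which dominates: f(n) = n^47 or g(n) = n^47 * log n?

g(n) = n^47 * log n grows faster: extra log n factor -> infinity.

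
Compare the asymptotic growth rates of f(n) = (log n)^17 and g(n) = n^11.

g(n) = n^11 grows faster: any positive polynomial dominates any polylog.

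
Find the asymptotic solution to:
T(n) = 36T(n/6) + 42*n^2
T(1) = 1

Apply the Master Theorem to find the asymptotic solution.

a=36, b=6, f(n)=42*n^2. log_6(36) = 2. Case 2: T(n) = O(n^2 log n).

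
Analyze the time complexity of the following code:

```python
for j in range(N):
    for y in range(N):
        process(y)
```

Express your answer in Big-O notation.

Time complexity: O(n^2).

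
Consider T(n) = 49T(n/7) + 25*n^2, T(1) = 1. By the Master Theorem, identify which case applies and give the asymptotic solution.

a=49, b=7, f(n)=25*n^2.
log_7(49) = 2, so n^(log_b(a)) = n^2.
f(n) = Theta(n^2), so Case 2 applies.
T(n) = Theta(n^2 log n).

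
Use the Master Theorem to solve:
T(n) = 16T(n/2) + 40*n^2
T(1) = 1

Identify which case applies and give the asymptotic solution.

a=16, b=2, f(n)=40*n^2.
log_2(16) = 4 > 2.
Since f(n) = O(n^2) is polynomially smaller than n^4, Case 1 applies.
T(n) = Theta(n^4).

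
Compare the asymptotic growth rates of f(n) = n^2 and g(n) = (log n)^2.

f(n) = n^2 grows faster: any positive polynomial dominates any polylog.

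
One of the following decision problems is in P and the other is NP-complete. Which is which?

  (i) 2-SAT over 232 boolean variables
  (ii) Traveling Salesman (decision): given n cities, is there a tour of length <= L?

(i) is P: 2-SAT is solvable in linear time via implication-graph SCCs.
(ii) is NP-complete: reduces from Hamiltonian Cycle.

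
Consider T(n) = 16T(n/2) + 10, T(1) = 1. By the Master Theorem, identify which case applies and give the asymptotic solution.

a=16, b=2, f(n)=10.
log_2(16) = 4 > 0.
Since f(n) = O(n^0) is polynomially smaller than n^4, Case 1 applies.
T(n) = Theta(n^4).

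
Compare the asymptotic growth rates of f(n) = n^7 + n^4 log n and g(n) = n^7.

f(n) = n^7 + n^4 log n and g(n) = n^7 are Theta of each other: the lower-order n^4 log n term is o(n^7); both are Theta(n^7).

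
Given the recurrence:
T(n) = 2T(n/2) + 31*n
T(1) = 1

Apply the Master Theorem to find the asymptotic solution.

a=2, b=2, f(n)=31*n. log_2(2) = 1. Case 2: T(n) = O(n log n).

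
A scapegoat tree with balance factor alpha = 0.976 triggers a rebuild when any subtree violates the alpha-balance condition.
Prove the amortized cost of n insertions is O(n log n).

Define potential Phi = c * sum of |size(left(v)) - size(right(v))| over all nodes. An insertion at depth d costs O(d) = O(log n) and increases Phi by O(log n). When a rebuild of subtree of size s occurs, it costs O(s) but reduces Phi by Omega(s). With alpha = 0.976, between rebuilds Omega(s) insertions must occur. Amortized cost per insertion: O(log n).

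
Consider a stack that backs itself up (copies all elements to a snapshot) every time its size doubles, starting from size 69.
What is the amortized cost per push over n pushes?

Backups occur at sizes 69, 138, 276, ..., copying 69 + 138 + 276 + ... <= 2n elements total (geometric series). Spread over n pushes, the amortized backup cost is O(1) per push.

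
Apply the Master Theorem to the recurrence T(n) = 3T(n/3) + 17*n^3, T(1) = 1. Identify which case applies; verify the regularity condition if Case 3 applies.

a=3, b=3, f(n)=17*n^3.
log_3(3) = 1 < 3.
f(n) = Omega(n^(1+epsilon)) for some epsilon > 0, so Case 3 is the candidate.
Regularity: a*f(n/b) = 3*17*(n/3)^3 = (3/27)*17*n^3 <= c*f(n) with c = 3/27 < 1. Satisfied.
Case 3: T(n) = Theta(n^3).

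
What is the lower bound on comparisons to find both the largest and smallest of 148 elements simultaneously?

Pair elements first (floor(148/2) comparisons), then find max among winners and min among losers. Total: ceil(3*148/2) - 2 = 220 comparisons.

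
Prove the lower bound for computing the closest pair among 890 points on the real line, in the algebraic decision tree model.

Reduction from element distinctness: given 890 reals, the closest-pair distance is 0 iff two are equal. Element distinctness has an Omega(n log n) lower bound in the algebraic decision tree model (Ben-Or). Therefore closest pair on a line also requires Omega(n log n). Sorting then a linear scan achieves this.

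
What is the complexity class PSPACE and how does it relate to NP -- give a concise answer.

PSPACE is the class of problems solvable with polynomial space. NP is a subset of PSPACE (a poly-space machine can enumerate all certificates). PSPACE-complete problems include QBF (quantified Boolean formulas) and generalized games. It is unknown whether NP = PSPACE.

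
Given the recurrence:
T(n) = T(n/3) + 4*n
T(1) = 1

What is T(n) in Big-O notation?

Geometric series: 4*n*(1 + 1/3 + 1/3^2 + ...) = O(n). T(n) = O(n).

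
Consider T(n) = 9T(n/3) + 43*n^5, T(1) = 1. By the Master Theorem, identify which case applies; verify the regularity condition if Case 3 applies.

a=9, b=3, f(n)=43*n^5.
log_3(9) = 2 < 5.
f(n) = Omega(n^(2+epsilon)) for some epsilon > 0, so Case 3 is the candidate.
Regularity: a*f(n/b) = 9*43*(n/3)^5 = (9/243)*43*n^5 <= c*f(n) with c = 9/243 < 1. Satisfied.
Case 3: T(n) = Theta(n^5).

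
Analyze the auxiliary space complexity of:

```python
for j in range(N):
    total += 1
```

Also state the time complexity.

Space complexity: O(1).
Only a constant amount of auxiliary storage is used; nothing grows with n.
Time complexity: O(n).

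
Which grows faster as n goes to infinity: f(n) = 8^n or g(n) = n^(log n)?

f(n) = 8^n grows faster: take logs: log(n^(log n)) = (log n)^2, log(8^n) = n log 8; n dominates (log n)^2.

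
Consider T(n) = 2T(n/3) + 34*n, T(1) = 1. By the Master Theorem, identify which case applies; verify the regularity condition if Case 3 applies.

a=2, b=3, f(n)=34*n.
log_3(2) = 0.6309 < 1.
f(n) = Omega(n^(0.6309+epsilon)) for some epsilon > 0, so Case 3 is the candidate.
Regularity: a*f(n/b) = 2*34*(n/3)^1 = (2/3)*34*n^1 <= c*f(n) with c = 2/3 < 1. Satisfied.
Case 3: T(n) = Theta(n).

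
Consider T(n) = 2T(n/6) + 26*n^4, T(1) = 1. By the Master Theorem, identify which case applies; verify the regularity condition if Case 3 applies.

a=2, b=6, f(n)=26*n^4.
log_6(2) = 0.3869 < 4.
f(n) = Omega(n^(0.3869+epsilon)) for some epsilon > 0, so Case 3 is the candidate.
Regularity: a*f(n/b) = 2*26*(n/6)^4 = (2/1296)*26*n^4 <= c*f(n) with c = 2/1296 < 1. Satisfied.
Case 3: T(n) = Theta(n^4).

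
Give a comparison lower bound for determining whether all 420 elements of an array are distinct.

In the algebraic decision-tree model, the YES region for element distinctness on 420 elements has 420! connected components (one per ordering). Ben-Or's theorem then gives a lower bound of Omega(log(n!)) = Omega(n log n).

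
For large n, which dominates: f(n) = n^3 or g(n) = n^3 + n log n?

f(n) = n^3 and g(n) = n^3 + n log n are Theta of each other: the lower-order n log n term is o(n^3); both are Theta(n^3).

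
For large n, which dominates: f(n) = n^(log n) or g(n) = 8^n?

g(n) = 8^n grows faster: take logs: log(n^(log n)) = (log n)^2, log(8^n) = n log 8; n dominates (log n)^2.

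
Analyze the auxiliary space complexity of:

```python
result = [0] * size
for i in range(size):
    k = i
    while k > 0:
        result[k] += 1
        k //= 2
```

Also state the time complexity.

Space complexity: O(n).
Auxiliary storage grows linearly with the input size n in the worst case.
Time complexity: O(n log n).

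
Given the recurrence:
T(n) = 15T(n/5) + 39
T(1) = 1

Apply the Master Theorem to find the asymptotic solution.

a=15, b=5, f(n)=39. log_5(15) = 1.683. Case 1 of Master Theorem: T(n) = O(n^1.683).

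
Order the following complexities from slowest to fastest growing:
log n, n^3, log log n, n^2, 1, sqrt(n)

Ordered by growth rate: 1 < log log n < log n < sqrt(n) < n^2 < n^3.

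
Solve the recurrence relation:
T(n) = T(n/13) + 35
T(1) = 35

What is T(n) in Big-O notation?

Each step divides n by 13 and adds 35. After log_13(n) steps, T(n) = O(log n).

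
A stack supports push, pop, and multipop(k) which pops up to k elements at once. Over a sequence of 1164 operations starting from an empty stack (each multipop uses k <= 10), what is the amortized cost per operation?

Each element is pushed exactly once and popped at most once (whether by pop or as part of a multipop). So the total number of individual pops over the whole sequence is at most the number of pushes, which is at most 1164. Total work <= 2 * 1164, hence O(1) amortized per operation.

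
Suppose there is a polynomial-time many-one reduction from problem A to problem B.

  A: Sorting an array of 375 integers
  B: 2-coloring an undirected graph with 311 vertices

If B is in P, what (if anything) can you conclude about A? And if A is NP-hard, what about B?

A poly-time reduction A <=_p B means any A-instance can be transformed to a B-instance in poly time.
If B is in P: compose the reduction with B's poly-time algorithm to solve A in poly time, so A is in P.
If A is NP-hard: every NP problem reduces to A, which reduces to B; composing reductions, every NP problem reduces to B, so B is NP-hard.
(Here in fact A is P and B is P.)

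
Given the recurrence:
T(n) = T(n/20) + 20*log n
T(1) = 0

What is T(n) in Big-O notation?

Each of the log_20(n) levels adds O(log n). T(n) = O(log^2 n).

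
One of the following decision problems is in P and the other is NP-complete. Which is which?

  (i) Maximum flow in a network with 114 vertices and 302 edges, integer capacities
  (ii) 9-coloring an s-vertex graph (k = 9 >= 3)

(i) is P: Edmonds-Karp / push-relabel run in polynomial time.
(ii) is NP-complete: graph k-coloring for k>=3 is NP-complete by reduction from 3-SAT.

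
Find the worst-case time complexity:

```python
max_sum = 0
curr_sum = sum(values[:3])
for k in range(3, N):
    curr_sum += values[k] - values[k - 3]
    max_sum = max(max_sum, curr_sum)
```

Time complexity: O(n).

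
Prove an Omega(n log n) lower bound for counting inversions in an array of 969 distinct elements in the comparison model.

Decision-tree argument: at any leaf, the comparisons made (with transitivity) must totally order all 969 elements -- otherwise some pair (i,j) is unordered, and an adversary can present two inputs agreeing on every comparison made but with that pair flipped, changing the inversion count by 1, so the leaf's output is wrong on one of them. Hence the tree has >= 969! leaves and height >= log_2(969!) = Omega(n log n). Modified merge sort achieves O(n log n).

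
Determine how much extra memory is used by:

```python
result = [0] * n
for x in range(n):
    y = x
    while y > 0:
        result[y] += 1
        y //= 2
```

Space complexity: O(n).
Auxiliary storage grows linearly with the input size n in the worst case.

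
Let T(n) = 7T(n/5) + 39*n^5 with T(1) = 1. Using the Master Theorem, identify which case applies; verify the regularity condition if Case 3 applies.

a=7, b=5, f(n)=39*n^5.
log_5(7) = 1.209 < 5.
f(n) = Omega(n^(1.209+epsilon)) for some epsilon > 0, so Case 3 is the candidate.
Regularity: a*f(n/b) = 7*39*(n/5)^5 = (7/3125)*39*n^5 <= c*f(n) with c = 7/3125 < 1. Satisfied.
Case 3: T(n) = Theta(n^5).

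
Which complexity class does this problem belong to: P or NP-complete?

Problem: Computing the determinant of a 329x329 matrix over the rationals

This problem is in P: Gaussian elimination runs in O(n^3).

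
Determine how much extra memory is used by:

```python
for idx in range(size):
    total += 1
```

Space complexity: O(1).
Only a constant amount of auxiliary storage is used; nothing grows with n.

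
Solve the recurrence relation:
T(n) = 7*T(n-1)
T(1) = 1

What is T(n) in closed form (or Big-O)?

Each step multiplies by 7. T(n) = T(1)*7^(n-1) = 7^(n-1).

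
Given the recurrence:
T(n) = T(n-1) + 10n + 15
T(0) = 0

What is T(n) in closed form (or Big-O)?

Dominant term in sum is 10*sum(i, i=1..n) = 10*n*(n+1)/2 = O(n^2).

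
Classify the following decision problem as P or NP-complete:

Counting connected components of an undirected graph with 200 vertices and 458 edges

This problem is in P: BFS/DFS visits each vertex and edge once: O(V+E).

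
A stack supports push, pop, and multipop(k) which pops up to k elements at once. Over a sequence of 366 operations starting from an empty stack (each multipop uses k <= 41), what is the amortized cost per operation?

Each element is pushed exactly once and popped at most once (whether by pop or as part of a multipop). So the total number of individual pops over the whole sequence is at most the number of pushes, which is at most 366. Total work <= 2 * 366, hence O(1) amortized per operation.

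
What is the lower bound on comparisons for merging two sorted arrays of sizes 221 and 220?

Adversary argument: with sizes 221 and 220 (differing by at most 1), interleave the two arrays so that every consecutive pair in the output comes from different inputs. Then each of the 440 adjacent output pairs must be directly compared, or the algorithm cannot determine their relative order. So 440 comparisons are necessary; standard merge achieves this.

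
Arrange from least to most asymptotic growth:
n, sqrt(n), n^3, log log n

Ordered by growth rate: log log n < sqrt(n) < n < n^3.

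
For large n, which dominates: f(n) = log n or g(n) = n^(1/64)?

g(n) = n^(1/64) grows faster: any positive power of n dominates log n.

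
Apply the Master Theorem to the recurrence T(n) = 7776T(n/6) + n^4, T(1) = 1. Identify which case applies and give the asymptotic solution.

a=7776, b=6, f(n)=n^4.
log_6(7776) = 5 > 4.
Since f(n) = O(n^4) is polynomially smaller than n^5, Case 1 applies.
T(n) = Theta(n^5).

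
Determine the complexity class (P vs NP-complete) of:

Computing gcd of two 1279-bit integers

This problem is in P: the Euclidean algorithm runs in polynomial time in the bit-length.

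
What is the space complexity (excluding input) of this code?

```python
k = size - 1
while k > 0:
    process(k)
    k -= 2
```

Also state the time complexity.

Space complexity: O(1).
Only a constant amount of auxiliary storage is used; nothing grows with n.
Time complexity: O(n).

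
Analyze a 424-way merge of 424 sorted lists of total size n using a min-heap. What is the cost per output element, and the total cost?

Maintain a min-heap of size 424 holding the current head of each list. Each output step does one extract-min (O(log 424)) and one insert of that list's next element (O(log 424)). Each of the n elements passes through the heap exactly once, so the total cost is O(n log 424), i.e. O(log 424) per output element.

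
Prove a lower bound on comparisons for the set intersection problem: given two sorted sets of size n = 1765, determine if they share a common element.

For two sorted arrays of size n = 1765, any correct algorithm must examine Omega(n) elements. If fewer are examined, an adversary places a common element in an unexamined gap. A merge-based scan achieves O(n), so the bound is tight.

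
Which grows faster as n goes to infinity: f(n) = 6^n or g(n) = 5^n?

f(n) = 6^n grows faster: (6/5)^n -> infinity since 6/5 > 1.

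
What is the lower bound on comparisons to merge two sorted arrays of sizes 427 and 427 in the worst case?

Adversary: with |427 - 427| <= 1 the inputs can be fully interleaved so that every adjacent pair in the merged output comes from different arrays. Then each of the 853 adjacent pairs must be directly compared, or the algorithm cannot determine their relative order. Standard merge meets this bound.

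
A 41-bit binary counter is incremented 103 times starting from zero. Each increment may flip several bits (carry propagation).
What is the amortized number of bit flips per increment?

Bit i flips on every 2^i-th increment, so over 103 increments bit i flips floor(103/2^i) times. Summing over i: total flips < 2 * 103. Amortized: < 2 = O(1) per increment.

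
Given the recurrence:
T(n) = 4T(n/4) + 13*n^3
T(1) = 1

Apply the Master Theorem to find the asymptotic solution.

a=4, b=4, f(n)=13*n^3. log_4(4) = 1 < 3. Case 3: T(n) = O(n^3).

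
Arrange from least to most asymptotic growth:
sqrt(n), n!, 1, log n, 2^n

Ordered by growth rate: 1 < log n < sqrt(n) < 2^n < n!.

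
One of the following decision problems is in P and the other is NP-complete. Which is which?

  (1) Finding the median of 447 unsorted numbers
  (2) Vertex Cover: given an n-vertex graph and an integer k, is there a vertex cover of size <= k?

(1) is P: linear-time selection (median-of-medians) runs in O(n).
(2) is NP-complete: one of Karp's 21 NP-complete problems (with k part of the input; for any fixed constant k it is in P).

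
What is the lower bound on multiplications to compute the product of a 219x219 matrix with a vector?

A 219x219 matrix-vector product has 219 inner products of length 219. Output depends on all 219^2 = 47961 matrix entries. At least 47961 multiplications needed.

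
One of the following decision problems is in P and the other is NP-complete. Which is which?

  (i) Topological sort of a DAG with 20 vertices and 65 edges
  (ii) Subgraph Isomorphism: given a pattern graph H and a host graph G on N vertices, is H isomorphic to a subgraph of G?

(i) is P: DFS-based topological sort runs in O(V+E).
(ii) is NP-complete: generalizes Clique and Hamiltonian Path (pattern size is part of the input).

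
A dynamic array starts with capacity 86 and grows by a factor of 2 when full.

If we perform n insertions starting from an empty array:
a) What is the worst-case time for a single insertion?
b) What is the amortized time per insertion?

(a) Worst-case single insertion: O(n) -- when the array is full at capacity c, the resize copies all c elements, and c can be Theta(n).
(b) Resizes happen at sizes 86, 172, 344, ... Total copy cost for n insertions: 86 + 172 + ... = O(n) (geometric series with ratio 1/2). Amortized cost per insertion: O(n)/n = O(1).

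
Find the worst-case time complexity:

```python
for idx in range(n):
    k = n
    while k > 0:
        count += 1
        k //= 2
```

Time complexity: O(n log n).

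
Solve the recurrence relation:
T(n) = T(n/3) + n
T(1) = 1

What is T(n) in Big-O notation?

Geometric series: n*(1 + 1/3 + 1/3^2 + ...) = O(n). T(n) = O(n).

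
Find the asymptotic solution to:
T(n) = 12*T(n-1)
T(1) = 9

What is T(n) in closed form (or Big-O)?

Each step multiplies by 12. T(n) = T(1)*12^(n-1) = 9*12^(n-1).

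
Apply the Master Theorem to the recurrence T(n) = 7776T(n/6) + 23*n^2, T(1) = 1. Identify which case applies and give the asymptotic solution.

a=7776, b=6, f(n)=23*n^2.
log_6(7776) = 5 > 2.
Since f(n) = O(n^2) is polynomially smaller than n^5, Case 1 applies.
T(n) = Theta(n^5).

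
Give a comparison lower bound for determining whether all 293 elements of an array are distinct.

In the algebraic decision-tree model, the YES region for element distinctness on 293 elements has 293! connected components (one per ordering). Ben-Or's theorem then gives a lower bound of Omega(log(n!)) = Omega(n log n).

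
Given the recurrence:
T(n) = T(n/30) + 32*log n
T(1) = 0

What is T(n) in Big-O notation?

Each of the log_30(n) levels adds O(log n). T(n) = O(log^2 n).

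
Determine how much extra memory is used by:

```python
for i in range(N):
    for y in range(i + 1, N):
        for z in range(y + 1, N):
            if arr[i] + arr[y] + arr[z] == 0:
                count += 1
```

Space complexity: O(1).
Only a constant amount of auxiliary storage is used; nothing grows with n.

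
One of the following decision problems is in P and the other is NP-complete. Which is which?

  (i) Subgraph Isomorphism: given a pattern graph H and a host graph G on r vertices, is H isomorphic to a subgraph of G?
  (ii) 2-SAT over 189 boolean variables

(i) is NP-complete: generalizes Clique and Hamiltonian Path (pattern size is part of the input).
(ii) is P: 2-SAT is solvable in linear time via implication-graph SCCs.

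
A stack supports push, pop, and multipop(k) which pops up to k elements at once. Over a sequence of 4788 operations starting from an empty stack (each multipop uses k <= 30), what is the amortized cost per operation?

Each element is pushed exactly once and popped at most once (whether by pop or as part of a multipop). So the total number of individual pops over the whole sequence is at most the number of pushes, which is at most 4788. Total work <= 2 * 4788, hence O(1) amortized per operation.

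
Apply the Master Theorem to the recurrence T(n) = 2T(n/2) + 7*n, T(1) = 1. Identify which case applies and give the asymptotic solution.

a=2, b=2, f(n)=7*n.
log_2(2) = 1, so n^(log_b(a)) = n.
f(n) = Theta(n), so Case 2 applies.
T(n) = Theta(n log n).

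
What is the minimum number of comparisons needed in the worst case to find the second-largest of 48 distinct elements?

Lower bound: finding the max needs 48-1 comparisons. By the adversary weight-doubling argument, the max must personally win >= ceil(log_2(48)) = 6 comparisons; the 2nd-largest is among those 6 losers, needing 6-1 more comparisons. Total >= 48-1 + 6-1 = 52. A balanced knockout tournament achieves this.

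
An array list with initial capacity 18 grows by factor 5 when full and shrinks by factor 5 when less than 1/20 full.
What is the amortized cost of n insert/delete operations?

Using potential function Phi = |5*size - capacity|. Resizing costs are offset by potential release. Amortized O(1) per operation.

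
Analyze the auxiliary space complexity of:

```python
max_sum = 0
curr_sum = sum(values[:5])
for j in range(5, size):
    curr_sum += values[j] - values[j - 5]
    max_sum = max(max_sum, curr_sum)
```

Space complexity: O(1).
Only a constant amount of auxiliary storage is used; nothing grows with n.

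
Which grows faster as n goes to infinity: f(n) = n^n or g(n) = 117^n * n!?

g(n) = 117^n * n! grows faster: by Stirling n! ~ sqrt(2 pi n)(n/e)^n, so 117^n n! / n^n ~ (117/e)^n sqrt(2 pi n) -> infinity since 117/e > 1.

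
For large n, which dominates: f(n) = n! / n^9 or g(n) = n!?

g(n) = n! grows faster: the ratio n!/(n!/n^9) = n^9 -> infinity.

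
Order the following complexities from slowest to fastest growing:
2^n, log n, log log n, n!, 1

Ordered by growth rate: 1 < log log n < log n < 2^n < n!.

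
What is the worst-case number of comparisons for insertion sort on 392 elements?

Insertion sort on reverse-sorted input: 1 + 2 + ... + (392-1) = 76636 comparisons.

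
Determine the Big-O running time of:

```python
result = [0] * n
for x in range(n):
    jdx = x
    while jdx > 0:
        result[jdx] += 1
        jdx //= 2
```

Time complexity: O(n log n).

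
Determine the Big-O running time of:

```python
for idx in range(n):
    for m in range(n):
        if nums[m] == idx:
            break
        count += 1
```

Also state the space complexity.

Time complexity: O(n^2).
Space complexity: O(1).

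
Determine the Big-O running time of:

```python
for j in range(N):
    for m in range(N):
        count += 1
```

Time complexity: O(n^2).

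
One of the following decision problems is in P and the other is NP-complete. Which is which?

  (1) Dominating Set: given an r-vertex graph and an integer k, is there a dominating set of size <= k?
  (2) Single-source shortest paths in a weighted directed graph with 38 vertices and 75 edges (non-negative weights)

(1) is NP-complete: reduces from Set Cover (with k part of the input).
(2) is P: Dijkstra's algorithm runs in O((V+E) log V).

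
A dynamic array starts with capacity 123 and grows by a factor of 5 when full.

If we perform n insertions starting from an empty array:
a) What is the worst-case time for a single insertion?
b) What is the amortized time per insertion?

(a) Worst-case single insertion: O(n) -- when the array is full at capacity c, the resize copies all c elements, and c can be Theta(n).
(b) Resizes happen at sizes 123, 615, 3075, ... Total copy cost for n insertions: 123 + 615 + ... = O(n) (geometric series with ratio 1/5). Amortized cost per insertion: O(n)/n = O(1).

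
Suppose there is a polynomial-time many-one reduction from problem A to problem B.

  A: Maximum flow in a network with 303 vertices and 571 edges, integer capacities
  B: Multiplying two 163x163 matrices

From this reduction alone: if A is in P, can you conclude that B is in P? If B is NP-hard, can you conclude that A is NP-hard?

A poly-time reduction A <=_p B transfers tractability DOWN (B easy => A easy) and hardness UP (A hard => B hard), not the reverse.
From A in P, the reduction alone does NOT give B in P: any problem in P trivially reduces to SAT, yet SAT is not known to be in P.
From B NP-hard, the reduction alone does NOT give A NP-hard: again, easy problems reduce to hard ones.
(Here in fact A is P and B is P.)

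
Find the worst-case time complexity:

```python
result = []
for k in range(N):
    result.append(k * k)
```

Time complexity: O(n).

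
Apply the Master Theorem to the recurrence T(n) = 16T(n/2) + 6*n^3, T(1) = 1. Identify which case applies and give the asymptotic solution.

a=16, b=2, f(n)=6*n^3.
log_2(16) = 4 > 3.
Since f(n) = O(n^3) is polynomially smaller than n^4, Case 1 applies.
T(n) = Theta(n^4).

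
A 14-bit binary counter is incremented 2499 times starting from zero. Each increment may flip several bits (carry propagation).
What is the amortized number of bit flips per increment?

Bit i flips on every 2^i-th increment, so over 2499 increments bit i flips floor(2499/2^i) times. Summing over i: total flips < 2 * 2499. Amortized: < 2 = O(1) per increment.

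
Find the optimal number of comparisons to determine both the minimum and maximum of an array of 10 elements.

Naive approach: 18 comparisons (9 for max + 9 for min).
Optimal: Compare elements in pairs first (floor(n/2) = 5 comparisons), then find max among winners and min among losers (4 comparisons each).
Total: ceil(3n/2) - 2 = 13 comparisons. An adversary argument shows this is also a lower bound.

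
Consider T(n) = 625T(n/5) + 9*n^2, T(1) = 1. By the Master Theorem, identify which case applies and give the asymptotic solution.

a=625, b=5, f(n)=9*n^2.
log_5(625) = 4 > 2.
Since f(n) = O(n^2) is polynomially smaller than n^4, Case 1 applies.
T(n) = Theta(n^4).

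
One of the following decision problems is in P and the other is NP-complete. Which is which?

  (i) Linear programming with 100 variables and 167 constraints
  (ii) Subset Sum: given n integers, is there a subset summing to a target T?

(i) is P: the ellipsoid and interior-point methods run in polynomial time.
(ii) is NP-complete: one of Karp's 21 NP-complete problems.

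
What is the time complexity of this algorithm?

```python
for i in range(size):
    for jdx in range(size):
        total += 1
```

Time complexity: O(n^2).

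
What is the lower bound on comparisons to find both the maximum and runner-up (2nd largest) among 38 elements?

Lower bound: finding the max needs 38-1 comparisons. By an adversary weight-doubling argument, the maximum element must personally win at least ceil(log_2(38)) = 6 comparisons in any correct algorithm. The 2nd largest is among those 6 direct losers, and distinguishing it requires 6-1 more comparisons. Total >= 38-1 + 6-1 = 42. A balanced tournament achieves this bound exactly.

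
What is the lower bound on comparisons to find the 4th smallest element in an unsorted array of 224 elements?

Finding the 4th smallest of 224 elements requires Omega(n) comparisons. Every element must participate in at least one comparison; otherwise it could be the 4th smallest.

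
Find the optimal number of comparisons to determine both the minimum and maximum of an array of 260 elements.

Naive approach: 518 comparisons (259 for max + 259 for min).
Optimal: Compare elements in pairs first (floor(n/2) = 130 comparisons), then find max among winners and min among losers (129 comparisons each).
Total: ceil(3n/2) - 2 = 388 comparisons. An adversary argument shows this is also a lower bound.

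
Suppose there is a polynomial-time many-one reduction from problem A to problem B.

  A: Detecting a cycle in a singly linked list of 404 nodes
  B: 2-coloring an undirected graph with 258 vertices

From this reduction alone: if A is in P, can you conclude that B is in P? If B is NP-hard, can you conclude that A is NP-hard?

A poly-time reduction A <=_p B transfers tractability DOWN (B easy => A easy) and hardness UP (A hard => B hard), not the reverse.
From A in P, the reduction alone does NOT give B in P: any problem in P trivially reduces to SAT, yet SAT is not known to be in P.
From B NP-hard, the reduction alone does NOT give A NP-hard: again, easy problems reduce to hard ones.
(Here in fact A is P and B is P.)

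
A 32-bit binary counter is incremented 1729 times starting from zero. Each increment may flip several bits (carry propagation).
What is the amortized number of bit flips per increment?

Bit i flips on every 2^i-th increment, so over 1729 increments bit i flips floor(1729/2^i) times. Summing over i: total flips < 2 * 1729. Amortized: < 2 = O(1) per increment.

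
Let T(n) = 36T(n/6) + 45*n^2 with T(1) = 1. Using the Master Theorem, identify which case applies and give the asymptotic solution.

a=36, b=6, f(n)=45*n^2.
log_6(36) = 2, so n^(log_b(a)) = n^2.
f(n) = Theta(n^2), so Case 2 applies.
T(n) = Theta(n^2 log n).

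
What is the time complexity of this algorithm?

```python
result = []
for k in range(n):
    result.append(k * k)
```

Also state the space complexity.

Time complexity: O(n).
Space complexity: O(n).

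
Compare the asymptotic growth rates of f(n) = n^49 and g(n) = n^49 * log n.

g(n) = n^49 * log n grows faster: extra log n factor -> infinity.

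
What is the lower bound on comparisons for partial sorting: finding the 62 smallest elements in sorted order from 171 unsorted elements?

Finding 62 smallest of 171 in sorted order: Omega(171) to identify the 62 smallest, plus Omega(62 log 62) to sort them. Total: Omega(n + k log k).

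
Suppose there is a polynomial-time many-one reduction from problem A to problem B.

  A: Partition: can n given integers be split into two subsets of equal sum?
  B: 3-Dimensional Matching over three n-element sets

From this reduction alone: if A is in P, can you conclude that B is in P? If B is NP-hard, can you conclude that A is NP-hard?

A poly-time reduction A <=_p B transfers tractability DOWN (B easy => A easy) and hardness UP (A hard => B hard), not the reverse.
From A in P, the reduction alone does NOT give B in P: any problem in P trivially reduces to SAT, yet SAT is not known to be in P.
From B NP-hard, the reduction alone does NOT give A NP-hard: again, easy problems reduce to hard ones.
(Here in fact A is NP-complete and B is NP-complete.)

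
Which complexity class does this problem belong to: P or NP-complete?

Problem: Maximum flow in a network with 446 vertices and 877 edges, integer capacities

This problem is in P: Edmonds-Karp / push-relabel run in polynomial time.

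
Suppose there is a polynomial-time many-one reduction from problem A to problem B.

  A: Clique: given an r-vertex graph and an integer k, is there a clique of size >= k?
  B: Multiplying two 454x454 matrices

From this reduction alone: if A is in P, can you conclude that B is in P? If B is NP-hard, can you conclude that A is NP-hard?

A poly-time reduction A <=_p B transfers tractability DOWN (B easy => A easy) and hardness UP (A hard => B hard), not the reverse.
From A in P, the reduction alone does NOT give B in P: any problem in P trivially reduces to SAT, yet SAT is not known to be in P.
From B NP-hard, the reduction alone does NOT give A NP-hard: again, easy problems reduce to hard ones.
(Here in fact A is NP-complete and B is in P, so no such reduction is known -- its existence would imply P = NP; the analysis concerns only what the assumed reduction would or would not let you conclude.)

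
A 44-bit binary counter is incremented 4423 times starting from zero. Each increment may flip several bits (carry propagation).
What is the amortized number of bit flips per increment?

Bit i flips on every 2^i-th increment, so over 4423 increments bit i flips floor(4423/2^i) times. Summing over i: total flips < 2 * 4423. Amortized: < 2 = O(1) per increment.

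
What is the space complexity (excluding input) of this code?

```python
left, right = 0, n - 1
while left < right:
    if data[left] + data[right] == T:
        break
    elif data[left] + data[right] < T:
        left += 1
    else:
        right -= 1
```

Space complexity: O(1).
Only a constant amount of auxiliary storage is used; nothing grows with n.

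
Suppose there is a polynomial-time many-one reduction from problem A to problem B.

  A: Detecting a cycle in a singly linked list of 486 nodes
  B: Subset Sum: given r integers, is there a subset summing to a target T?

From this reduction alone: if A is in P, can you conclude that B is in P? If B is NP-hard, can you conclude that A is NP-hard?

A poly-time reduction A <=_p B transfers tractability DOWN (B easy => A easy) and hardness UP (A hard => B hard), not the reverse.
From A in P, the reduction alone does NOT give B in P: any problem in P trivially reduces to SAT, yet SAT is not known to be in P.
From B NP-hard, the reduction alone does NOT give A NP-hard: again, easy problems reduce to hard ones.
(Here in fact A is P and B is NP-complete.)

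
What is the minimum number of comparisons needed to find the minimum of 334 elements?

Finding the minimum requires 333 comparisons, identical reasoning to finding the maximum. Each comparison eliminates one candidate.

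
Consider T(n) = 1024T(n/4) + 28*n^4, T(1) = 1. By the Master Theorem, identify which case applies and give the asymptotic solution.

a=1024, b=4, f(n)=28*n^4.
log_4(1024) = 5 > 4.
Since f(n) = O(n^4) is polynomially smaller than n^5, Case 1 applies.
T(n) = Theta(n^5).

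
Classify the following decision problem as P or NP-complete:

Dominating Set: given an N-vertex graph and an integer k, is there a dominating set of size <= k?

This problem is NP-complete: reduces from Set Cover (with k part of the input).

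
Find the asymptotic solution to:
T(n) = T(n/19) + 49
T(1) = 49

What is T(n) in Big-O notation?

Each step divides n by 19 and adds 49. After log_19(n) steps, T(n) = O(log n).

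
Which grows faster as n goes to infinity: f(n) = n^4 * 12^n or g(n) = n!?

g(n) = n! grows faster: by Stirling n! ~ (n/e)^n sqrt(2*pi*n); (n/e)^n eventually dominates n^4 * 12^n.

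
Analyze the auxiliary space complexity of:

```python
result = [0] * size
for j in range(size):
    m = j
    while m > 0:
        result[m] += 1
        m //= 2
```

Space complexity: O(n).
Auxiliary storage grows linearly with the input size n in the worst case.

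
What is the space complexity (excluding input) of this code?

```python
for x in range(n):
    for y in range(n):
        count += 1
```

Space complexity: O(1).
Only a constant amount of auxiliary storage is used; nothing grows with n.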